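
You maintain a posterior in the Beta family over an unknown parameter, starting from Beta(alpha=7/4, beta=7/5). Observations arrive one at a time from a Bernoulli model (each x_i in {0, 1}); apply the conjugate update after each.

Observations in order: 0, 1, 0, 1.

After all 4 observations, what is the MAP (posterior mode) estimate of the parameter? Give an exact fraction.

55/103

obs 1: x=0 → posterior Beta(7/4, 12/5)
obs 2: x=1 → posterior Beta(11/4, 12/5)
obs 3: x=0 → posterior Beta(11/4, 17/5)
obs 4: x=1 → posterior Beta(15/4, 17/5)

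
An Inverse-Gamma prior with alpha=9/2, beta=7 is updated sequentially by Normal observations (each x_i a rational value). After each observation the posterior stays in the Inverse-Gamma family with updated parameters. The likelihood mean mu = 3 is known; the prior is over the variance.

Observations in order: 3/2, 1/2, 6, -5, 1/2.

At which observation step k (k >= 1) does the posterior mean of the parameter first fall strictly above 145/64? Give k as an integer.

obs 1: x=3/2 → posterior Inverse-Gamma(5, 65/8)
obs 2: x=1/2 → posterior Inverse-Gamma(11/2, 45/4)
obs 3: x=6 → posterior Inverse-Gamma(6, 63/4)
obs 4: x=-5 → posterior Inverse-Gamma(13/2, 191/4)
obs 5: x=1/2 → posterior Inverse-Gamma(7, 407/8)

k = 2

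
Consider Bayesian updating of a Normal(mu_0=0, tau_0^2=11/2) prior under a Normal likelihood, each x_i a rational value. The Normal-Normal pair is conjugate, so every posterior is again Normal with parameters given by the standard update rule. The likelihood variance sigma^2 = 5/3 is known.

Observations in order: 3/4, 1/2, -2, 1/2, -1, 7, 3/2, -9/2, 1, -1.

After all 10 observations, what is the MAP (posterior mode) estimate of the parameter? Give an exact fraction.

363/1360

obs 1: x=3/4 → posterior Normal(99/172, 55/43)
obs 2: x=1/2 → posterior Normal(165/304, 55/76)
obs 3: x=-2 → posterior Normal(-99/436, 55/109)
obs 4: x=1/2 → posterior Normal(-33/568, 55/142)
obs 5: x=-1 → posterior Normal(-33/140, 11/35)
obs 6: x=7 → posterior Normal(759/832, 55/208)
obs 7: x=3/2 → posterior Normal(957/964, 55/241)
obs 8: x=-9/2 → posterior Normal(363/1096, 55/274)
obs 9: x=1 → posterior Normal(495/1228, 55/307)
obs 10: x=-1 → posterior Normal(363/1360, 11/68)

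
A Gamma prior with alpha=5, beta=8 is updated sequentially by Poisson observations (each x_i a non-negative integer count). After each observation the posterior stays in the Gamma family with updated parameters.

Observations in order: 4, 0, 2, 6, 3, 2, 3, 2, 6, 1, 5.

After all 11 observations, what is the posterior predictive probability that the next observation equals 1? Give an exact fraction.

2900380951422177679730441291636044189816224899198781/10995116277760000000000000000000000000000000000000000

obs 1: x=4 → posterior Gamma(9, 9)
obs 2: x=0 → posterior Gamma(9, 10)
obs 3: x=2 → posterior Gamma(11, 11)
obs 4: x=6 → posterior Gamma(17, 12)
obs 5: x=3 → posterior Gamma(20, 13)
obs 6: x=2 → posterior Gamma(22, 14)
obs 7: x=3 → posterior Gamma(25, 15)
obs 8: x=2 → posterior Gamma(27, 16)
obs 9: x=6 → posterior Gamma(33, 17)
obs 10: x=1 → posterior Gamma(34, 18)
obs 11: x=5 → posterior Gamma(39, 19)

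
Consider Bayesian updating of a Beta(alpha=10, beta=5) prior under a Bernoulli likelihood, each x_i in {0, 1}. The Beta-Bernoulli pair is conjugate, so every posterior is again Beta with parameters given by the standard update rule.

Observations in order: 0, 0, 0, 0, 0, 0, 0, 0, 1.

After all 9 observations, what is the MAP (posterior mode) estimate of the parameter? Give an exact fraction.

obs 1: x=0 → posterior Beta(10, 6)
obs 2: x=0 → posterior Beta(10, 7)
obs 3: x=0 → posterior Beta(10, 8)
obs 4: x=0 → posterior Beta(10, 9)
obs 5: x=0 → posterior Beta(10, 10)
obs 6: x=0 → posterior Beta(10, 11)
obs 7: x=0 → posterior Beta(10, 12)
obs 8: x=0 → posterior Beta(10, 13)
obs 9: x=1 → posterior Beta(11, 13)

5/11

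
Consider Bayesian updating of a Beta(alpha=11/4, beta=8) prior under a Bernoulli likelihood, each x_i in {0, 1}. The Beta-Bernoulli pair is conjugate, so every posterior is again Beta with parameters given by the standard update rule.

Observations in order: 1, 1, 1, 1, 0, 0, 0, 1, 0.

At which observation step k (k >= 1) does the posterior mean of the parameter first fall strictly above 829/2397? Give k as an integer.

obs 1: x=1 → posterior Beta(15/4, 8)
obs 2: x=1 → posterior Beta(19/4, 8)
obs 3: x=1 → posterior Beta(23/4, 8)
obs 4: x=1 → posterior Beta(27/4, 8)
obs 5: x=0 → posterior Beta(27/4, 9)
obs 6: x=0 → posterior Beta(27/4, 10)
obs 7: x=0 → posterior Beta(27/4, 11)
obs 8: x=1 → posterior Beta(31/4, 11)
obs 9: x=0 → posterior Beta(31/4, 12)

k = 2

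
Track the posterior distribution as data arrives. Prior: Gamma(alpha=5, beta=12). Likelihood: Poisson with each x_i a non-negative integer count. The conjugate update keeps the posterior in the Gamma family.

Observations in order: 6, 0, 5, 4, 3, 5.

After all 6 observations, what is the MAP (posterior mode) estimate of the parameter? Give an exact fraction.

obs 1: x=6 → posterior Gamma(11, 13)
obs 2: x=0 → posterior Gamma(11, 14)
obs 3: x=5 → posterior Gamma(16, 15)
obs 4: x=4 → posterior Gamma(20, 16)
obs 5: x=3 → posterior Gamma(23, 17)
obs 6: x=5 → posterior Gamma(28, 18)

3/2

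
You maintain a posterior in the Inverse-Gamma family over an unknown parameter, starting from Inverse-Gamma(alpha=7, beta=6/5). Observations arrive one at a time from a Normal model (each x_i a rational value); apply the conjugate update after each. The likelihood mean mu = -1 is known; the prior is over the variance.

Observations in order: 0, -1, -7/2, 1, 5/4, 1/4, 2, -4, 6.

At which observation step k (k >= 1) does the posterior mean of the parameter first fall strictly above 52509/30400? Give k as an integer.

obs 1: x=0 → posterior Inverse-Gamma(15/2, 17/10)
obs 2: x=-1 → posterior Inverse-Gamma(8, 17/10)
obs 3: x=-7/2 → posterior Inverse-Gamma(17/2, 193/40)
obs 4: x=1 → posterior Inverse-Gamma(9, 273/40)
obs 5: x=5/4 → posterior Inverse-Gamma(19/2, 1497/160)
obs 6: x=1/4 → posterior Inverse-Gamma(10, 811/80)
obs 7: x=2 → posterior Inverse-Gamma(21/2, 1171/80)
obs 8: x=-4 → posterior Inverse-Gamma(11, 1531/80)
obs 9: x=6 → posterior Inverse-Gamma(23/2, 3491/80)

k = 8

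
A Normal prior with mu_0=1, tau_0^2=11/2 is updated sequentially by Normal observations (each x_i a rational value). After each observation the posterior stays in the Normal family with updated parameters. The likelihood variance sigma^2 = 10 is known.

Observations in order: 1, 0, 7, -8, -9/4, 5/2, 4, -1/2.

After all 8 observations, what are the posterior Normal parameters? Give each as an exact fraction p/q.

mu_0=245/432, tau_0^2=55/54

obs 1: x=1 → posterior Normal(1, 110/31)
obs 2: x=0 → posterior Normal(31/42, 55/21)
obs 3: x=7 → posterior Normal(108/53, 110/53)
obs 4: x=-8 → posterior Normal(5/16, 55/32)
obs 5: x=-9/4 → posterior Normal(-19/300, 22/15)
obs 6: x=5/2 → posterior Normal(91/344, 55/43)
obs 7: x=4 → posterior Normal(267/388, 110/97)
obs 8: x=-1/2 → posterior Normal(245/432, 55/54)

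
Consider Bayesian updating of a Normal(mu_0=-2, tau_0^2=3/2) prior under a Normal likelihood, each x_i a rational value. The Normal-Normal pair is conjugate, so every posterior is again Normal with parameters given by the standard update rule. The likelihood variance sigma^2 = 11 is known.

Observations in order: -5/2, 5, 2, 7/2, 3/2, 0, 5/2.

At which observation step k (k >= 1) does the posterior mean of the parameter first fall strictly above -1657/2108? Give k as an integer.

obs 1: x=-5/2 → posterior Normal(-103/50, 33/25)
obs 2: x=5 → posterior Normal(-73/56, 33/28)
obs 3: x=2 → posterior Normal(-61/62, 33/31)
obs 4: x=7/2 → posterior Normal(-10/17, 33/34)
obs 5: x=3/2 → posterior Normal(-31/74, 33/37)
obs 6: x=0 → posterior Normal(-31/80, 33/40)
obs 7: x=5/2 → posterior Normal(-8/43, 33/43)

k = 4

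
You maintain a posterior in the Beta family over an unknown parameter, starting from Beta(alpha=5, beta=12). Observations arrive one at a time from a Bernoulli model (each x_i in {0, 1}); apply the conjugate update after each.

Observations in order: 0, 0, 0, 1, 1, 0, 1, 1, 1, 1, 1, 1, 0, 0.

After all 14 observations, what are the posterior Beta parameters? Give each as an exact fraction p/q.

obs 1: x=0 → posterior Beta(5, 13)
obs 2: x=0 → posterior Beta(5, 14)
obs 3: x=0 → posterior Beta(5, 15)
obs 4: x=1 → posterior Beta(6, 15)
obs 5: x=1 → posterior Beta(7, 15)
obs 6: x=0 → posterior Beta(7, 16)
obs 7: x=1 → posterior Beta(8, 16)
obs 8: x=1 → posterior Beta(9, 16)
obs 9: x=1 → posterior Beta(10, 16)
obs 10: x=1 → posterior Beta(11, 16)
obs 11: x=1 → posterior Beta(12, 16)
obs 12: x=1 → posterior Beta(13, 16)
obs 13: x=0 → posterior Beta(13, 17)
obs 14: x=0 → posterior Beta(13, 18)

alpha=13, beta=18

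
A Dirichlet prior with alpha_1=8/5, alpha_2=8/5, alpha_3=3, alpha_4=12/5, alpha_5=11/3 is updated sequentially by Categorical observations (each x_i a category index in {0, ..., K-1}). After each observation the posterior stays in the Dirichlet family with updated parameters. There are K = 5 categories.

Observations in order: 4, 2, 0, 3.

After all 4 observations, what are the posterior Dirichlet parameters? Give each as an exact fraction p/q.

obs 1: x=4 → posterior Dirichlet(8/5, 8/5, 3, 12/5, 14/3)
obs 2: x=2 → posterior Dirichlet(8/5, 8/5, 4, 12/5, 14/3)
obs 3: x=0 → posterior Dirichlet(13/5, 8/5, 4, 12/5, 14/3)
obs 4: x=3 → posterior Dirichlet(13/5, 8/5, 4, 17/5, 14/3)

alpha_1=13/5, alpha_2=8/5, alpha_3=4, alpha_4=17/5, alpha_5=14/3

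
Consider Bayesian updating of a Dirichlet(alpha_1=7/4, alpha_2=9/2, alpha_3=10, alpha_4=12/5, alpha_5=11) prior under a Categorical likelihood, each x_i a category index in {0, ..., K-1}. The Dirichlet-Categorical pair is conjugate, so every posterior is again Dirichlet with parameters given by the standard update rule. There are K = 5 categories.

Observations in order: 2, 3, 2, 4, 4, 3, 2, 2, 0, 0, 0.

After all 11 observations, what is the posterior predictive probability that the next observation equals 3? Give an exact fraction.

obs 1: x=2 → posterior Dirichlet(7/4, 9/2, 11, 12/5, 11)
obs 2: x=3 → posterior Dirichlet(7/4, 9/2, 11, 17/5, 11)
obs 3: x=2 → posterior Dirichlet(7/4, 9/2, 12, 17/5, 11)
obs 4: x=4 → posterior Dirichlet(7/4, 9/2, 12, 17/5, 12)
obs 5: x=4 → posterior Dirichlet(7/4, 9/2, 12, 17/5, 13)
obs 6: x=3 → posterior Dirichlet(7/4, 9/2, 12, 22/5, 13)
obs 7: x=2 → posterior Dirichlet(7/4, 9/2, 13, 22/5, 13)
obs 8: x=2 → posterior Dirichlet(7/4, 9/2, 14, 22/5, 13)
obs 9: x=0 → posterior Dirichlet(11/4, 9/2, 14, 22/5, 13)
obs 10: x=0 → posterior Dirichlet(15/4, 9/2, 14, 22/5, 13)
obs 11: x=0 → posterior Dirichlet(19/4, 9/2, 14, 22/5, 13)

88/813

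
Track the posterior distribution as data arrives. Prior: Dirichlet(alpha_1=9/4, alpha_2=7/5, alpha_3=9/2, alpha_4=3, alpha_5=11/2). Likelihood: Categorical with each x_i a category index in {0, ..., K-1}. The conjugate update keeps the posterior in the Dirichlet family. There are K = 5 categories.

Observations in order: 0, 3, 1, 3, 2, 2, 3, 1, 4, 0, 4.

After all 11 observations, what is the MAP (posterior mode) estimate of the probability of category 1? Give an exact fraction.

16/151

obs 1: x=0 → posterior Dirichlet(13/4, 7/5, 9/2, 3, 11/2)
obs 2: x=3 → posterior Dirichlet(13/4, 7/5, 9/2, 4, 11/2)
obs 3: x=1 → posterior Dirichlet(13/4, 12/5, 9/2, 4, 11/2)
obs 4: x=3 → posterior Dirichlet(13/4, 12/5, 9/2, 5, 11/2)
obs 5: x=2 → posterior Dirichlet(13/4, 12/5, 11/2, 5, 11/2)
obs 6: x=2 → posterior Dirichlet(13/4, 12/5, 13/2, 5, 11/2)
obs 7: x=3 → posterior Dirichlet(13/4, 12/5, 13/2, 6, 11/2)
obs 8: x=1 → posterior Dirichlet(13/4, 17/5, 13/2, 6, 11/2)
obs 9: x=4 → posterior Dirichlet(13/4, 17/5, 13/2, 6, 13/2)
obs 10: x=0 → posterior Dirichlet(17/4, 17/5, 13/2, 6, 13/2)
obs 11: x=4 → posterior Dirichlet(17/4, 17/5, 13/2, 6, 15/2)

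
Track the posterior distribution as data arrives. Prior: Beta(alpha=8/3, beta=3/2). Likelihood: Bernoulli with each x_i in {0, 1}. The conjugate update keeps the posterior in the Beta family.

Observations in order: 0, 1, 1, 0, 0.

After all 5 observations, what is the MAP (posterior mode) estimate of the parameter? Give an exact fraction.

22/43

obs 1: x=0 → posterior Beta(8/3, 5/2)
obs 2: x=1 → posterior Beta(11/3, 5/2)
obs 3: x=1 → posterior Beta(14/3, 5/2)
obs 4: x=0 → posterior Beta(14/3, 7/2)
obs 5: x=0 → posterior Beta(14/3, 9/2)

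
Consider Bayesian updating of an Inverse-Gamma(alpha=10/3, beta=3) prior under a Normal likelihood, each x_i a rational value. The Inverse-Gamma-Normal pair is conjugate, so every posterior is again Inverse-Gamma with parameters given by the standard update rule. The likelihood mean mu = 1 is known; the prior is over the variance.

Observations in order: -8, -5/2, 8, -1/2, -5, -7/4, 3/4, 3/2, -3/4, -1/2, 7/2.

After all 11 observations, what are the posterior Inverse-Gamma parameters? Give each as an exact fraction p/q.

obs 1: x=-8 → posterior Inverse-Gamma(23/6, 87/2)
obs 2: x=-5/2 → posterior Inverse-Gamma(13/3, 397/8)
obs 3: x=8 → posterior Inverse-Gamma(29/6, 593/8)
obs 4: x=-1/2 → posterior Inverse-Gamma(16/3, 301/4)
obs 5: x=-5 → posterior Inverse-Gamma(35/6, 373/4)
obs 6: x=-7/4 → posterior Inverse-Gamma(19/3, 3105/32)
obs 7: x=3/4 → posterior Inverse-Gamma(41/6, 1553/16)
obs 8: x=3/2 → posterior Inverse-Gamma(22/3, 1555/16)
obs 9: x=-3/4 → posterior Inverse-Gamma(47/6, 3159/32)
obs 10: x=-1/2 → posterior Inverse-Gamma(25/3, 3195/32)
obs 11: x=7/2 → posterior Inverse-Gamma(53/6, 3295/32)

alpha=53/6, beta=3295/32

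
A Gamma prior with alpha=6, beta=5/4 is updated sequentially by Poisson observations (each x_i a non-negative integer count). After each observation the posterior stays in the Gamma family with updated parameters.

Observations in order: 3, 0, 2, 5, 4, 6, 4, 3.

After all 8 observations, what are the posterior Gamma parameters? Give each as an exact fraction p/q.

obs 1: x=3 → posterior Gamma(9, 9/4)
obs 2: x=0 → posterior Gamma(9, 13/4)
obs 3: x=2 → posterior Gamma(11, 17/4)
obs 4: x=5 → posterior Gamma(16, 21/4)
obs 5: x=4 → posterior Gamma(20, 25/4)
obs 6: x=6 → posterior Gamma(26, 29/4)
obs 7: x=4 → posterior Gamma(30, 33/4)
obs 8: x=3 → posterior Gamma(33, 37/4)

alpha=33, beta=37/4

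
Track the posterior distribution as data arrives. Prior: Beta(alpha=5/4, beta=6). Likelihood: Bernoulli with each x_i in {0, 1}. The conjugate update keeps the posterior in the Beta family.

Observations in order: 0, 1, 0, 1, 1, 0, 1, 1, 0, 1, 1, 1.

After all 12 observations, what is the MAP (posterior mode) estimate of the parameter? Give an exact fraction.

obs 1: x=0 → posterior Beta(5/4, 7)
obs 2: x=1 → posterior Beta(9/4, 7)
obs 3: x=0 → posterior Beta(9/4, 8)
obs 4: x=1 → posterior Beta(13/4, 8)
obs 5: x=1 → posterior Beta(17/4, 8)
obs 6: x=0 → posterior Beta(17/4, 9)
obs 7: x=1 → posterior Beta(21/4, 9)
obs 8: x=1 → posterior Beta(25/4, 9)
obs 9: x=0 → posterior Beta(25/4, 10)
obs 10: x=1 → posterior Beta(29/4, 10)
obs 11: x=1 → posterior Beta(33/4, 10)
obs 12: x=1 → posterior Beta(37/4, 10)

11/23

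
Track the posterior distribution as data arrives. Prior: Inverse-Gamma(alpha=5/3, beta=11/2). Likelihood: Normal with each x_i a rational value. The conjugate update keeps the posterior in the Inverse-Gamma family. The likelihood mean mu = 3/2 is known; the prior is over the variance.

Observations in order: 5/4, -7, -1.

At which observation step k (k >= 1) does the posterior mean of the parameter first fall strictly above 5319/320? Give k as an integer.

k = 2

obs 1: x=5/4 → posterior Inverse-Gamma(13/6, 177/32)
obs 2: x=-7 → posterior Inverse-Gamma(8/3, 1333/32)
obs 3: x=-1 → posterior Inverse-Gamma(19/6, 1433/32)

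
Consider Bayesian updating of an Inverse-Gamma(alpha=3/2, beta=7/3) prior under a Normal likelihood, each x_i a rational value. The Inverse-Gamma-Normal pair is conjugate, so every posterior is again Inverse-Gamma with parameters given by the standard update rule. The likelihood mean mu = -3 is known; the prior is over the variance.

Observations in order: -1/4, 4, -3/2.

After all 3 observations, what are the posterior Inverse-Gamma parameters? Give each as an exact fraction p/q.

obs 1: x=-1/4 → posterior Inverse-Gamma(2, 587/96)
obs 2: x=4 → posterior Inverse-Gamma(5/2, 2939/96)
obs 3: x=-3/2 → posterior Inverse-Gamma(3, 3047/96)

alpha=3, beta=3047/96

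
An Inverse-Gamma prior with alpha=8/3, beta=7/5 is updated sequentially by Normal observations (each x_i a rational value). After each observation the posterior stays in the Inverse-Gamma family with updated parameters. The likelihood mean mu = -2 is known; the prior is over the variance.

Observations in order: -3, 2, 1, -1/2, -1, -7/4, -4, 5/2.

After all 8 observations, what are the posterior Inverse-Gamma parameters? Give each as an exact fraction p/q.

alpha=20/3, beta=4509/160

obs 1: x=-3 → posterior Inverse-Gamma(19/6, 19/10)
obs 2: x=2 → posterior Inverse-Gamma(11/3, 99/10)
obs 3: x=1 → posterior Inverse-Gamma(25/6, 72/5)
obs 4: x=-1/2 → posterior Inverse-Gamma(14/3, 621/40)
obs 5: x=-1 → posterior Inverse-Gamma(31/6, 641/40)
obs 6: x=-7/4 → posterior Inverse-Gamma(17/3, 2569/160)
obs 7: x=-4 → posterior Inverse-Gamma(37/6, 2889/160)
obs 8: x=5/2 → posterior Inverse-Gamma(20/3, 4509/160)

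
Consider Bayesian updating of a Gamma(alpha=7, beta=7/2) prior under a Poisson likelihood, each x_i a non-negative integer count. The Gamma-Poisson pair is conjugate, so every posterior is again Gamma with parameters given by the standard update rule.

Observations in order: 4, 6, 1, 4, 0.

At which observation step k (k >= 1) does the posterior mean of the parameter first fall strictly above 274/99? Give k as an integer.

obs 1: x=4 → posterior Gamma(11, 9/2)
obs 2: x=6 → posterior Gamma(17, 11/2)
obs 3: x=1 → posterior Gamma(18, 13/2)
obs 4: x=4 → posterior Gamma(22, 15/2)
obs 5: x=0 → posterior Gamma(22, 17/2)

k = 2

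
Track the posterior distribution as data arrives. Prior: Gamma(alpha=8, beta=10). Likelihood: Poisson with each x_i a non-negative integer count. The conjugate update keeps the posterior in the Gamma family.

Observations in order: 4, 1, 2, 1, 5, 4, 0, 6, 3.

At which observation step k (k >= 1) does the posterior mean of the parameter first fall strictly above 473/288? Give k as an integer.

obs 1: x=4 → posterior Gamma(12, 11)
obs 2: x=1 → posterior Gamma(13, 12)
obs 3: x=2 → posterior Gamma(15, 13)
obs 4: x=1 → posterior Gamma(16, 14)
obs 5: x=5 → posterior Gamma(21, 15)
obs 6: x=4 → posterior Gamma(25, 16)
obs 7: x=0 → posterior Gamma(25, 17)
obs 8: x=6 → posterior Gamma(31, 18)
obs 9: x=3 → posterior Gamma(34, 19)

k = 8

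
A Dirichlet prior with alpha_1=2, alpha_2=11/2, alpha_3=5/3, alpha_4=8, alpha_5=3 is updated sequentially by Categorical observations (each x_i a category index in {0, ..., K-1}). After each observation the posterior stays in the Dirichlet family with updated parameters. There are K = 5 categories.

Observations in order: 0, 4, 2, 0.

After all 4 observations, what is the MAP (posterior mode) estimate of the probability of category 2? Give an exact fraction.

2/23

obs 1: x=0 → posterior Dirichlet(3, 11/2, 5/3, 8, 3)
obs 2: x=4 → posterior Dirichlet(3, 11/2, 5/3, 8, 4)
obs 3: x=2 → posterior Dirichlet(3, 11/2, 8/3, 8, 4)
obs 4: x=0 → posterior Dirichlet(4, 11/2, 8/3, 8, 4)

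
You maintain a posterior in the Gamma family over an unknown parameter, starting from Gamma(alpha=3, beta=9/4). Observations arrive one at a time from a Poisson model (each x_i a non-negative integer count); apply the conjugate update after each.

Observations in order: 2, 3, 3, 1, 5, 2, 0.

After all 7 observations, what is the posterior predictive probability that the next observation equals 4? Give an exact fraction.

obs 1: x=2 → posterior Gamma(5, 13/4)
obs 2: x=3 → posterior Gamma(8, 17/4)
obs 3: x=3 → posterior Gamma(11, 21/4)
obs 4: x=1 → posterior Gamma(12, 25/4)
obs 5: x=5 → posterior Gamma(17, 29/4)
obs 6: x=2 → posterior Gamma(19, 33/4)
obs 7: x=0 → posterior Gamma(19, 37/4)

1170272643609090602106533683549054720/12417343769139486882278320020632149721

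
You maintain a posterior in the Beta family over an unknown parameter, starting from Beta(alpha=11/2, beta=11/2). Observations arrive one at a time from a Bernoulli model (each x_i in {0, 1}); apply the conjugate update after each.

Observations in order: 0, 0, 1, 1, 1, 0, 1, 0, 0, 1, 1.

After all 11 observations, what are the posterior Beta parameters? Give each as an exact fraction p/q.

obs 1: x=0 → posterior Beta(11/2, 13/2)
obs 2: x=0 → posterior Beta(11/2, 15/2)
obs 3: x=1 → posterior Beta(13/2, 15/2)
obs 4: x=1 → posterior Beta(15/2, 15/2)
obs 5: x=1 → posterior Beta(17/2, 15/2)
obs 6: x=0 → posterior Beta(17/2, 17/2)
obs 7: x=1 → posterior Beta(19/2, 17/2)
obs 8: x=0 → posterior Beta(19/2, 19/2)
obs 9: x=0 → posterior Beta(19/2, 21/2)
obs 10: x=1 → posterior Beta(21/2, 21/2)
obs 11: x=1 → posterior Beta(23/2, 21/2)

alpha=23/2, beta=21/2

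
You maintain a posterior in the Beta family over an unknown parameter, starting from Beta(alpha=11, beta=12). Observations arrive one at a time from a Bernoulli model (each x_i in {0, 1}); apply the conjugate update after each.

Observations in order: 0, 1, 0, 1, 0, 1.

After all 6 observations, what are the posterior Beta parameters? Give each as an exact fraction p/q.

alpha=14, beta=15

obs 1: x=0 → posterior Beta(11, 13)
obs 2: x=1 → posterior Beta(12, 13)
obs 3: x=0 → posterior Beta(12, 14)
obs 4: x=1 → posterior Beta(13, 14)
obs 5: x=0 → posterior Beta(13, 15)
obs 6: x=1 → posterior Beta(14, 15)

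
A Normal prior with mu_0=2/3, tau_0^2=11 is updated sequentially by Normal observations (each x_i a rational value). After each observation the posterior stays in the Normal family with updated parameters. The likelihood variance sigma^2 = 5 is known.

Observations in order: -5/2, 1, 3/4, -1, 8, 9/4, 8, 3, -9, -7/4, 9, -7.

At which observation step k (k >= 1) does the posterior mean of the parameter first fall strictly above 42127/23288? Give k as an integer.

k = 7

obs 1: x=-5/2 → posterior Normal(-145/96, 55/16)
obs 2: x=1 → posterior Normal(-79/162, 55/27)
obs 3: x=3/4 → posterior Normal(-59/456, 55/38)
obs 4: x=-1 → posterior Normal(-191/588, 55/49)
obs 5: x=8 → posterior Normal(173/144, 11/12)
obs 6: x=9/4 → posterior Normal(581/426, 55/71)
obs 7: x=8 → posterior Normal(1109/492, 55/82)
obs 8: x=3 → posterior Normal(1307/558, 55/93)
obs 9: x=-9 → posterior Normal(713/624, 55/104)
obs 10: x=-7/4 → posterior Normal(239/276, 11/23)
obs 11: x=9 → posterior Normal(2383/1512, 55/126)
obs 12: x=-7 → posterior Normal(1459/1644, 55/137)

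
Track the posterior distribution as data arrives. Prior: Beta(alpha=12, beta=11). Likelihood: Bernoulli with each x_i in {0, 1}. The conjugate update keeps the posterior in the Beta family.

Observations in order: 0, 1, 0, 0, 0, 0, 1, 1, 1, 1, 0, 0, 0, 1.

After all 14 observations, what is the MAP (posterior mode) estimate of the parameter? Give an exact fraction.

obs 1: x=0 → posterior Beta(12, 12)
obs 2: x=1 → posterior Beta(13, 12)
obs 3: x=0 → posterior Beta(13, 13)
obs 4: x=0 → posterior Beta(13, 14)
obs 5: x=0 → posterior Beta(13, 15)
obs 6: x=0 → posterior Beta(13, 16)
obs 7: x=1 → posterior Beta(14, 16)
obs 8: x=1 → posterior Beta(15, 16)
obs 9: x=1 → posterior Beta(16, 16)
obs 10: x=1 → posterior Beta(17, 16)
obs 11: x=0 → posterior Beta(17, 17)
obs 12: x=0 → posterior Beta(17, 18)
obs 13: x=0 → posterior Beta(17, 19)
obs 14: x=1 → posterior Beta(18, 19)

17/35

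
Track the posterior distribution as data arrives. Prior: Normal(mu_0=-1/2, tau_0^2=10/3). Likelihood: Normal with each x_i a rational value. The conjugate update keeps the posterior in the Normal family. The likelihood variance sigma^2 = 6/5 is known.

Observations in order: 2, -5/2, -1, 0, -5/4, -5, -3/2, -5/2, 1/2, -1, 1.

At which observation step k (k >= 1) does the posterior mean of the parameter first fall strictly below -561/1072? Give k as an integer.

obs 1: x=2 → posterior Normal(91/68, 15/17)
obs 2: x=-5/2 → posterior Normal(-17/59, 30/59)
obs 3: x=-1 → posterior Normal(-1/2, 5/14)
obs 4: x=0 → posterior Normal(-42/109, 30/109)
obs 5: x=-5/4 → posterior Normal(-293/536, 15/67)
obs 6: x=-5 → posterior Normal(-793/636, 10/53)
obs 7: x=-3/2 → posterior Normal(-41/32, 15/92)
obs 8: x=-5/2 → posterior Normal(-1193/836, 30/209)
obs 9: x=1/2 → posterior Normal(-127/104, 5/39)
obs 10: x=-1 → posterior Normal(-1243/1036, 30/259)
obs 11: x=1 → posterior Normal(-1143/1136, 15/142)

k = 5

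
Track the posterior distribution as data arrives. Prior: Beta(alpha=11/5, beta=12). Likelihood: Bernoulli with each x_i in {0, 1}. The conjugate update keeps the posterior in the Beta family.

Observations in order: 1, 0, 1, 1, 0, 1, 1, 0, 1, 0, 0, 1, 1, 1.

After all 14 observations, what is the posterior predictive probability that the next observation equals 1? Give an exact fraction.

56/141

obs 1: x=1 → posterior Beta(16/5, 12)
obs 2: x=0 → posterior Beta(16/5, 13)
obs 3: x=1 → posterior Beta(21/5, 13)
obs 4: x=1 → posterior Beta(26/5, 13)
obs 5: x=0 → posterior Beta(26/5, 14)
obs 6: x=1 → posterior Beta(31/5, 14)
obs 7: x=1 → posterior Beta(36/5, 14)
obs 8: x=0 → posterior Beta(36/5, 15)
obs 9: x=1 → posterior Beta(41/5, 15)
obs 10: x=0 → posterior Beta(41/5, 16)
obs 11: x=0 → posterior Beta(41/5, 17)
obs 12: x=1 → posterior Beta(46/5, 17)
obs 13: x=1 → posterior Beta(51/5, 17)
obs 14: x=1 → posterior Beta(56/5, 17)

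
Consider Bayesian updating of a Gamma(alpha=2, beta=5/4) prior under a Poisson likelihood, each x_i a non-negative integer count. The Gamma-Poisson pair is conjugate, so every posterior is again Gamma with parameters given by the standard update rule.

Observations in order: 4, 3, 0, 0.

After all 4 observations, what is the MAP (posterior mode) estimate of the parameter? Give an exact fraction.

32/21

obs 1: x=4 → posterior Gamma(6, 9/4)
obs 2: x=3 → posterior Gamma(9, 13/4)
obs 3: x=0 → posterior Gamma(9, 17/4)
obs 4: x=0 → posterior Gamma(9, 21/4)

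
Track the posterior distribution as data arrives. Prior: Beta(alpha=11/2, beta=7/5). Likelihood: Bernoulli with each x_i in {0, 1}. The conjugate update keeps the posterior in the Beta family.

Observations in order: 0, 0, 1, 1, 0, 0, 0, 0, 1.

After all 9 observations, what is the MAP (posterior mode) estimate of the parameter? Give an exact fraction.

75/139

obs 1: x=0 → posterior Beta(11/2, 12/5)
obs 2: x=0 → posterior Beta(11/2, 17/5)
obs 3: x=1 → posterior Beta(13/2, 17/5)
obs 4: x=1 → posterior Beta(15/2, 17/5)
obs 5: x=0 → posterior Beta(15/2, 22/5)
obs 6: x=0 → posterior Beta(15/2, 27/5)
obs 7: x=0 → posterior Beta(15/2, 32/5)
obs 8: x=0 → posterior Beta(15/2, 37/5)
obs 9: x=1 → posterior Beta(17/2, 37/5)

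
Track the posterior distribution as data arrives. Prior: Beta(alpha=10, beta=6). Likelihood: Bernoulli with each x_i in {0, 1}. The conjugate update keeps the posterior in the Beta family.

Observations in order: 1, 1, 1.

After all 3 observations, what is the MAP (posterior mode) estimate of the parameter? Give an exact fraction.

obs 1: x=1 → posterior Beta(11, 6)
obs 2: x=1 → posterior Beta(12, 6)
obs 3: x=1 → posterior Beta(13, 6)

12/17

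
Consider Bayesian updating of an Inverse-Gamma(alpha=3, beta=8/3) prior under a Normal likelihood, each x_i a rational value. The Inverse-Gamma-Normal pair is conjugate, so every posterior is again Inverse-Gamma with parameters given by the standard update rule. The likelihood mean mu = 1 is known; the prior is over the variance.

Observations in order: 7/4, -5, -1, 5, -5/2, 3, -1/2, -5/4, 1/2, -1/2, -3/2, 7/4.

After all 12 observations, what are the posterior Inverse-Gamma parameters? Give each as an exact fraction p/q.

obs 1: x=7/4 → posterior Inverse-Gamma(7/2, 283/96)
obs 2: x=-5 → posterior Inverse-Gamma(4, 2011/96)
obs 3: x=-1 → posterior Inverse-Gamma(9/2, 2203/96)
obs 4: x=5 → posterior Inverse-Gamma(5, 2971/96)
obs 5: x=-5/2 → posterior Inverse-Gamma(11/2, 3559/96)
obs 6: x=3 → posterior Inverse-Gamma(6, 3751/96)
obs 7: x=-1/2 → posterior Inverse-Gamma(13/2, 3859/96)
obs 8: x=-5/4 → posterior Inverse-Gamma(7, 2051/48)
obs 9: x=1/2 → posterior Inverse-Gamma(15/2, 2057/48)
obs 10: x=-1/2 → posterior Inverse-Gamma(8, 2111/48)
obs 11: x=-3/2 → posterior Inverse-Gamma(17/2, 2261/48)
obs 12: x=7/4 → posterior Inverse-Gamma(9, 4549/96)

alpha=9, beta=4549/96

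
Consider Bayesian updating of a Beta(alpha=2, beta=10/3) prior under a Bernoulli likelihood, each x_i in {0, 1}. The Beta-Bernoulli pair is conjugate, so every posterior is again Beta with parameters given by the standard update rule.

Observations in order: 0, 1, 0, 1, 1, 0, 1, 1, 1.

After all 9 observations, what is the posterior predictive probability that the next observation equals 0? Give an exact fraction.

19/43

obs 1: x=0 → posterior Beta(2, 13/3)
obs 2: x=1 → posterior Beta(3, 13/3)
obs 3: x=0 → posterior Beta(3, 16/3)
obs 4: x=1 → posterior Beta(4, 16/3)
obs 5: x=1 → posterior Beta(5, 16/3)
obs 6: x=0 → posterior Beta(5, 19/3)
obs 7: x=1 → posterior Beta(6, 19/3)
obs 8: x=1 → posterior Beta(7, 19/3)
obs 9: x=1 → posterior Beta(8, 19/3)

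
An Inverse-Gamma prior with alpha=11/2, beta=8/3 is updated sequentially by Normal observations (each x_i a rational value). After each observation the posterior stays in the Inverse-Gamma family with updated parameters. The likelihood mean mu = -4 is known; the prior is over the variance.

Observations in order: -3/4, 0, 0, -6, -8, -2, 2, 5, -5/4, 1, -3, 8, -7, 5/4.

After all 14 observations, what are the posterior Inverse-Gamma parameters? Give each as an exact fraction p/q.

alpha=25/2, beta=19345/96

obs 1: x=-3/4 → posterior Inverse-Gamma(6, 763/96)
obs 2: x=0 → posterior Inverse-Gamma(13/2, 1531/96)
obs 3: x=0 → posterior Inverse-Gamma(7, 2299/96)
obs 4: x=-6 → posterior Inverse-Gamma(15/2, 2491/96)
obs 5: x=-8 → posterior Inverse-Gamma(8, 3259/96)
obs 6: x=-2 → posterior Inverse-Gamma(17/2, 3451/96)
obs 7: x=2 → posterior Inverse-Gamma(9, 5179/96)
obs 8: x=5 → posterior Inverse-Gamma(19/2, 9067/96)
obs 9: x=-5/4 → posterior Inverse-Gamma(10, 4715/48)
obs 10: x=1 → posterior Inverse-Gamma(21/2, 5315/48)
obs 11: x=-3 → posterior Inverse-Gamma(11, 5339/48)
obs 12: x=8 → posterior Inverse-Gamma(23/2, 8795/48)
obs 13: x=-7 → posterior Inverse-Gamma(12, 9011/48)
obs 14: x=5/4 → posterior Inverse-Gamma(25/2, 19345/96)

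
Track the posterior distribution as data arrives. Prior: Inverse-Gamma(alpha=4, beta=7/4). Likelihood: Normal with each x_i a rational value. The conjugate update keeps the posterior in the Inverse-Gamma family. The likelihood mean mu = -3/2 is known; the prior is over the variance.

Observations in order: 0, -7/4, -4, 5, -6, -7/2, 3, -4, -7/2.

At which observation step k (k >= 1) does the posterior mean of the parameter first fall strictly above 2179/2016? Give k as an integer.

obs 1: x=0 → posterior Inverse-Gamma(9/2, 23/8)
obs 2: x=-7/4 → posterior Inverse-Gamma(5, 93/32)
obs 3: x=-4 → posterior Inverse-Gamma(11/2, 193/32)
obs 4: x=5 → posterior Inverse-Gamma(6, 869/32)
obs 5: x=-6 → posterior Inverse-Gamma(13/2, 1193/32)
obs 6: x=-7/2 → posterior Inverse-Gamma(7, 1257/32)
obs 7: x=3 → posterior Inverse-Gamma(15/2, 1581/32)
obs 8: x=-4 → posterior Inverse-Gamma(8, 1681/32)
obs 9: x=-7/2 → posterior Inverse-Gamma(17/2, 1745/32)

k = 3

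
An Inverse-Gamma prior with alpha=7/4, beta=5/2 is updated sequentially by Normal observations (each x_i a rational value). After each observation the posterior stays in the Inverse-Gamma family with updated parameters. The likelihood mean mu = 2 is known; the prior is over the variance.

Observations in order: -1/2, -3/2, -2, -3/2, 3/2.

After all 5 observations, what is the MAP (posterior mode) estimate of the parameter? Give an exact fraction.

104/21

obs 1: x=-1/2 → posterior Inverse-Gamma(9/4, 45/8)
obs 2: x=-3/2 → posterior Inverse-Gamma(11/4, 47/4)
obs 3: x=-2 → posterior Inverse-Gamma(13/4, 79/4)
obs 4: x=-3/2 → posterior Inverse-Gamma(15/4, 207/8)
obs 5: x=3/2 → posterior Inverse-Gamma(17/4, 26)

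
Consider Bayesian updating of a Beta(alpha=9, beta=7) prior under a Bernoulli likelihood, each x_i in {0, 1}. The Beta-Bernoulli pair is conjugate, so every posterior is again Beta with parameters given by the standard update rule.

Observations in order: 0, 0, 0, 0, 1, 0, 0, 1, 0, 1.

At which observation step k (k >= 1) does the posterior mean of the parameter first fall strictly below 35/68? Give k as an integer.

obs 1: x=0 → posterior Beta(9, 8)
obs 2: x=0 → posterior Beta(9, 9)
obs 3: x=0 → posterior Beta(9, 10)
obs 4: x=0 → posterior Beta(9, 11)
obs 5: x=1 → posterior Beta(10, 11)
obs 6: x=0 → posterior Beta(10, 12)
obs 7: x=0 → posterior Beta(10, 13)
obs 8: x=1 → posterior Beta(11, 13)
obs 9: x=0 → posterior Beta(11, 14)
obs 10: x=1 → posterior Beta(12, 14)

k = 2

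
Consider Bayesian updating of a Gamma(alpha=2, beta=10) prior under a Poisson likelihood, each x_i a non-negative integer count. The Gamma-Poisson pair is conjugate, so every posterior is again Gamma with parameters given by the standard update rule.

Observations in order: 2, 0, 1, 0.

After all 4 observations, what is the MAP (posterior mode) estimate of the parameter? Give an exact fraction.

2/7

obs 1: x=2 → posterior Gamma(4, 11)
obs 2: x=0 → posterior Gamma(4, 12)
obs 3: x=1 → posterior Gamma(5, 13)
obs 4: x=0 → posterior Gamma(5, 14)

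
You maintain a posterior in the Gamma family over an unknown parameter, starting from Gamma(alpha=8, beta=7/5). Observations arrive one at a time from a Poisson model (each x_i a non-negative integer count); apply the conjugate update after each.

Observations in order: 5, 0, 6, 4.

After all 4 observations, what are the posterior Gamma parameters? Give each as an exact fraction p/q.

obs 1: x=5 → posterior Gamma(13, 12/5)
obs 2: x=0 → posterior Gamma(13, 17/5)
obs 3: x=6 → posterior Gamma(19, 22/5)
obs 4: x=4 → posterior Gamma(23, 27/5)

alpha=23, beta=27/5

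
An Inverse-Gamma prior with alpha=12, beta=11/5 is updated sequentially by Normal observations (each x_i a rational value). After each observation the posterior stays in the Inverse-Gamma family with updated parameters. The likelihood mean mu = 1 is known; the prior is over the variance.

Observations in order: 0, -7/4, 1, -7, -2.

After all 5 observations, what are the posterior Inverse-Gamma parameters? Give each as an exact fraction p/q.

obs 1: x=0 → posterior Inverse-Gamma(25/2, 27/10)
obs 2: x=-7/4 → posterior Inverse-Gamma(13, 1037/160)
obs 3: x=1 → posterior Inverse-Gamma(27/2, 1037/160)
obs 4: x=-7 → posterior Inverse-Gamma(14, 6157/160)
obs 5: x=-2 → posterior Inverse-Gamma(29/2, 6877/160)

alpha=29/2, beta=6877/160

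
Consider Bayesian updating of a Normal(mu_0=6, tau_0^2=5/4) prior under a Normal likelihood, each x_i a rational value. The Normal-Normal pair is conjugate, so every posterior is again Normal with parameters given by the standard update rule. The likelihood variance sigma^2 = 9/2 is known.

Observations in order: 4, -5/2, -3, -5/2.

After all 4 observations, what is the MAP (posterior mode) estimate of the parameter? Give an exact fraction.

44/19

obs 1: x=4 → posterior Normal(128/23, 45/46)
obs 2: x=-5/2 → posterior Normal(33/8, 45/56)
obs 3: x=-3 → posterior Normal(67/22, 15/22)
obs 4: x=-5/2 → posterior Normal(44/19, 45/76)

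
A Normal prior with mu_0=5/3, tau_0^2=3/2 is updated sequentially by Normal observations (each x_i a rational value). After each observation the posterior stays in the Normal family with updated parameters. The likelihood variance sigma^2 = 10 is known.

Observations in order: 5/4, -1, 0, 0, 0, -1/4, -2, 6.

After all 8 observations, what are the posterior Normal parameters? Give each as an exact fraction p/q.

obs 1: x=5/4 → posterior Normal(445/276, 30/23)
obs 2: x=-1 → posterior Normal(409/312, 15/13)
obs 3: x=0 → posterior Normal(409/348, 30/29)
obs 4: x=0 → posterior Normal(409/384, 15/16)
obs 5: x=0 → posterior Normal(409/420, 6/7)
obs 6: x=-1/4 → posterior Normal(50/57, 15/19)
obs 7: x=-2 → posterior Normal(2/3, 30/41)
obs 8: x=6 → posterior Normal(34/33, 15/22)

mu_0=34/33, tau_0^2=15/22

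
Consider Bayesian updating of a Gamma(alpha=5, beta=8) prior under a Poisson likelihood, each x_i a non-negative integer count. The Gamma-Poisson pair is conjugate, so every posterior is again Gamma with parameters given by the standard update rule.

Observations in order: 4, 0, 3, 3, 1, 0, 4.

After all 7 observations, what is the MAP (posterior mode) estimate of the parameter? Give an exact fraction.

19/15

obs 1: x=4 → posterior Gamma(9, 9)
obs 2: x=0 → posterior Gamma(9, 10)
obs 3: x=3 → posterior Gamma(12, 11)
obs 4: x=3 → posterior Gamma(15, 12)
obs 5: x=1 → posterior Gamma(16, 13)
obs 6: x=0 → posterior Gamma(16, 14)
obs 7: x=4 → posterior Gamma(20, 15)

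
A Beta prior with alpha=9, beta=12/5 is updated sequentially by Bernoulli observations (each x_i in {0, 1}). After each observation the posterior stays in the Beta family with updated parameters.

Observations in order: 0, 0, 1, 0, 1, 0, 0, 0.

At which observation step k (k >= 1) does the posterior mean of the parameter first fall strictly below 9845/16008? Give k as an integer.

k = 7

obs 1: x=0 → posterior Beta(9, 17/5)
obs 2: x=0 → posterior Beta(9, 22/5)
obs 3: x=1 → posterior Beta(10, 22/5)
obs 4: x=0 → posterior Beta(10, 27/5)
obs 5: x=1 → posterior Beta(11, 27/5)
obs 6: x=0 → posterior Beta(11, 32/5)
obs 7: x=0 → posterior Beta(11, 37/5)
obs 8: x=0 → posterior Beta(11, 42/5)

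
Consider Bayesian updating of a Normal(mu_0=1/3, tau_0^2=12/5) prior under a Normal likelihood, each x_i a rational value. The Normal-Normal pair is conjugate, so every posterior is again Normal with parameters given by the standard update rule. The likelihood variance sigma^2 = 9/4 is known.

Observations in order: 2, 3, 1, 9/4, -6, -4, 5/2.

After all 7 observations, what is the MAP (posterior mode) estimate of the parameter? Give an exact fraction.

obs 1: x=2 → posterior Normal(37/31, 36/31)
obs 2: x=3 → posterior Normal(85/47, 36/47)
obs 3: x=1 → posterior Normal(101/63, 4/7)
obs 4: x=9/4 → posterior Normal(137/79, 36/79)
obs 5: x=-6 → posterior Normal(41/95, 36/95)
obs 6: x=-4 → posterior Normal(-23/111, 12/37)
obs 7: x=5/2 → posterior Normal(17/127, 36/127)

17/127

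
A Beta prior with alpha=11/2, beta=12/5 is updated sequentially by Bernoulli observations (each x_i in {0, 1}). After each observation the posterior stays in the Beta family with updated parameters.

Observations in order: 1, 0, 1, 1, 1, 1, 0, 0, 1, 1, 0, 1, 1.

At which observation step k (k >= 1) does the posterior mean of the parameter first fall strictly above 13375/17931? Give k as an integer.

k = 6

obs 1: x=1 → posterior Beta(13/2, 12/5)
obs 2: x=0 → posterior Beta(13/2, 17/5)
obs 3: x=1 → posterior Beta(15/2, 17/5)
obs 4: x=1 → posterior Beta(17/2, 17/5)
obs 5: x=1 → posterior Beta(19/2, 17/5)
obs 6: x=1 → posterior Beta(21/2, 17/5)
obs 7: x=0 → posterior Beta(21/2, 22/5)
obs 8: x=0 → posterior Beta(21/2, 27/5)
obs 9: x=1 → posterior Beta(23/2, 27/5)
obs 10: x=1 → posterior Beta(25/2, 27/5)
obs 11: x=0 → posterior Beta(25/2, 32/5)
obs 12: x=1 → posterior Beta(27/2, 32/5)
obs 13: x=1 → posterior Beta(29/2, 32/5)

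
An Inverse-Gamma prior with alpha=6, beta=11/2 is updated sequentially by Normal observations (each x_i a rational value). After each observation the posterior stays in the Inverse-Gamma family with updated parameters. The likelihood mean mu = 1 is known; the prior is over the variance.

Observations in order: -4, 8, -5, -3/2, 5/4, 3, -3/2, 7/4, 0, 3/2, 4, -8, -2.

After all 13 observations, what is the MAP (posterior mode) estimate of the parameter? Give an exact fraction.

1907/216

obs 1: x=-4 → posterior Inverse-Gamma(13/2, 18)
obs 2: x=8 → posterior Inverse-Gamma(7, 85/2)
obs 3: x=-5 → posterior Inverse-Gamma(15/2, 121/2)
obs 4: x=-3/2 → posterior Inverse-Gamma(8, 509/8)
obs 5: x=5/4 → posterior Inverse-Gamma(17/2, 2037/32)
obs 6: x=3 → posterior Inverse-Gamma(9, 2101/32)
obs 7: x=-3/2 → posterior Inverse-Gamma(19/2, 2201/32)
obs 8: x=7/4 → posterior Inverse-Gamma(10, 1105/16)
obs 9: x=0 → posterior Inverse-Gamma(21/2, 1113/16)
obs 10: x=3/2 → posterior Inverse-Gamma(11, 1115/16)
obs 11: x=4 → posterior Inverse-Gamma(23/2, 1187/16)
obs 12: x=-8 → posterior Inverse-Gamma(12, 1835/16)
obs 13: x=-2 → posterior Inverse-Gamma(25/2, 1907/16)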